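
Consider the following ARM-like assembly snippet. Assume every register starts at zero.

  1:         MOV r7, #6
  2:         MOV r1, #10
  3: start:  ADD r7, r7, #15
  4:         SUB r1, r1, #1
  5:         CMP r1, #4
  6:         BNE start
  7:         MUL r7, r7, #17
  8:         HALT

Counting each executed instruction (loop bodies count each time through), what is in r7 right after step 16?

MOV r7, #6 → r7=6
MOV r1, #10 → r1=10
ADD r7, r7, #15 → r7=6+15=21
SUB r1, r1, #1 → r1=10-1=9
CMP r1, #4  (cmp 9,4)
BNE start: taken
ADD r7, r7, #15 → r7=21+15=36
SUB r1, r1, #1 → r1=9-1=8
CMP r1, #4  (cmp 8,4)
BNE start: taken
ADD r7, r7, #15 → r7=36+15=51
SUB r1, r1, #1 → r1=8-1=7
CMP r1, #4  (cmp 7,4)
BNE start: taken
ADD r7, r7, #15 → r7=51+15=66
SUB r1, r1, #1 → r1=7-1=6
After step 16: r7 = 66.

66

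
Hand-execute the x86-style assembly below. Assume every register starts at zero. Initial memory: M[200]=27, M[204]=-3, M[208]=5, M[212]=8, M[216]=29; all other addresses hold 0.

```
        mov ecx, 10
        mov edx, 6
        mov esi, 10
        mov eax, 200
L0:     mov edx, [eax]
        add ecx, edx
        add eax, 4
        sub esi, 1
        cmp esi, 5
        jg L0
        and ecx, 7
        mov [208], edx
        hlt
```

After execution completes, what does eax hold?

ecx=10
edx=6
esi=10
eax=200
edx=M[200]=27
ecx=10+27=37
eax=200+4=204
esi=10-1=9
cmp esi, 5  (cmp 9,5)
jg L0: taken
edx=M[204]=-3
ecx=37+(-3)=34
eax=204+4=208
esi=9-1=8
cmp esi, 5  (cmp 8,5)
jg L0: taken
edx=M[208]=5
ecx=34+5=39
eax=208+4=212
esi=8-1=7
cmp esi, 5  (cmp 7,5)
jg L0: taken
edx=M[212]=8
ecx=39+8=47
eax=212+4=216
esi=7-1=6
cmp esi, 5  (cmp 6,5)
jg L0: taken
edx=M[216]=29
ecx=47+29=76
eax=216+4=220
esi=6-1=5
cmp esi, 5  (cmp 5,5)
jg L0: not taken
ecx=76&7=4
mov [208], edx → M[208]=29
halt.

220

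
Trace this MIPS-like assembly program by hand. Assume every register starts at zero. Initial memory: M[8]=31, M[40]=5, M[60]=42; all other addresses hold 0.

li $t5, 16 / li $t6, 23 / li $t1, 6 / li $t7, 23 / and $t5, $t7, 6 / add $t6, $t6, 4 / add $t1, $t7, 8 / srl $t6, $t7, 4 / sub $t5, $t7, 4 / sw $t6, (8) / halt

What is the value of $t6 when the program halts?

1

after li $t5, 16: $t5=16
after li $t6, 23: $t6=23
after li $t1, 6: $t1=6
after li $t7, 23: $t7=23
after and $t5, $t7, 6: $t5=23&6=6
after add $t6, $t6, 4: $t6=23+4=27
after add $t1, $t7, 8: $t1=23+8=31
after srl $t6, $t7, 4: $t6=23>>4=1
after sub $t5, $t7, 4: $t5=23-4=19
sw $t6, (8) → M[8]=1
halt.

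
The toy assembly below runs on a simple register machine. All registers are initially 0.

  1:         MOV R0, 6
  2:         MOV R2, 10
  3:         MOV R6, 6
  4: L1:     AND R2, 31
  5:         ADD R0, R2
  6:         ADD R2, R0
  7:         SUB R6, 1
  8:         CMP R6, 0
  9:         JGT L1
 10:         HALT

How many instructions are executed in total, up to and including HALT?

MOV R0, 6 → R0=6
MOV R2, 10 → R2=10
MOV R6, 6 → R6=6
AND R2, 31 → R2=10&31=10
ADD R0, R2 → R0=6+10=16
ADD R2, R0 → R2=10+16=26
SUB R6, 1 → R6=6-1=5
CMP R6, 0  (cmp 5,0)
JGT L1: taken
AND R2, 31 → R2=26&31=26
ADD R0, R2 → R0=16+26=42
ADD R2, R0 → R2=26+42=68
SUB R6, 1 → R6=5-1=4
CMP R6, 0  (cmp 4,0)
JGT L1: taken
AND R2, 31 → R2=68&31=4
ADD R0, R2 → R0=42+4=46
ADD R2, R0 → R2=4+46=50
SUB R6, 1 → R6=4-1=3
CMP R6, 0  (cmp 3,0)
JGT L1: taken
AND R2, 31 → R2=50&31=18
ADD R0, R2 → R0=46+18=64
ADD R2, R0 → R2=18+64=82
SUB R6, 1 → R6=3-1=2
CMP R6, 0  (cmp 2,0)
JGT L1: taken
AND R2, 31 → R2=82&31=18
ADD R0, R2 → R0=64+18=82
ADD R2, R0 → R2=18+82=100
SUB R6, 1 → R6=2-1=1
CMP R6, 0  (cmp 1,0)
JGT L1: taken
AND R2, 31 → R2=100&31=4
ADD R0, R2 → R0=82+4=86
ADD R2, R0 → R2=4+86=90
SUB R6, 1 → R6=1-1=0
CMP R6, 0  (cmp 0,0)
JGT L1: not taken
halt.
Total executed instructions: 40.

40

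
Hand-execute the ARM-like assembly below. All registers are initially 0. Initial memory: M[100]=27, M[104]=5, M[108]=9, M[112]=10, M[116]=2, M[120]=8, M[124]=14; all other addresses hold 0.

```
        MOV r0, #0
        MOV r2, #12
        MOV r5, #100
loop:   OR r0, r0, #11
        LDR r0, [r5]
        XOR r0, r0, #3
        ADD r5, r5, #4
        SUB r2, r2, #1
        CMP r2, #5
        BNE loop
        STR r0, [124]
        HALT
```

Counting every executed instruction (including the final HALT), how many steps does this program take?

after MOV r0, #0: r0=0
after MOV r2, #12: r2=12
after MOV r5, #100: r5=100
after OR r0, r0, #11: r0=0|11=11
after LDR r0, [r5]: r0=M[100]=27
after XOR r0, r0, #3: r0=27^3=24
after ADD r5, r5, #4: r5=100+4=104
after SUB r2, r2, #1: r2=12-1=11
CMP r2, #5  (cmp 11,5)
BNE loop: taken
after OR r0, r0, #11: r0=24|11=27
after LDR r0, [r5]: r0=M[104]=5
after XOR r0, r0, #3: r0=5^3=6
after ADD r5, r5, #4: r5=104+4=108
after SUB r2, r2, #1: r2=11-1=10
CMP r2, #5  (cmp 10,5)
BNE loop: taken
after OR r0, r0, #11: r0=6|11=15
after LDR r0, [r5]: r0=M[108]=9
after XOR r0, r0, #3: r0=9^3=10
after ADD r5, r5, #4: r5=108+4=112
after SUB r2, r2, #1: r2=10-1=9
CMP r2, #5  (cmp 9,5)
BNE loop: taken
after OR r0, r0, #11: r0=10|11=11
after LDR r0, [r5]: r0=M[112]=10
after XOR r0, r0, #3: r0=10^3=9
after ADD r5, r5, #4: r5=112+4=116
after SUB r2, r2, #1: r2=9-1=8
CMP r2, #5  (cmp 8,5)
BNE loop: taken
after OR r0, r0, #11: r0=9|11=11
after LDR r0, [r5]: r0=M[116]=2
after XOR r0, r0, #3: r0=2^3=1
after ADD r5, r5, #4: r5=116+4=120
after SUB r2, r2, #1: r2=8-1=7
CMP r2, #5  (cmp 7,5)
BNE loop: taken
after OR r0, r0, #11: r0=1|11=11
after LDR r0, [r5]: r0=M[120]=8
after XOR r0, r0, #3: r0=8^3=11
after ADD r5, r5, #4: r5=120+4=124
after SUB r2, r2, #1: r2=7-1=6
CMP r2, #5  (cmp 6,5)
BNE loop: taken
after OR r0, r0, #11: r0=11|11=11
after LDR r0, [r5]: r0=M[124]=14
after XOR r0, r0, #3: r0=14^3=13
after ADD r5, r5, #4: r5=124+4=128
after SUB r2, r2, #1: r2=6-1=5
CMP r2, #5  (cmp 5,5)
BNE loop: not taken
STR r0, [124] → M[124]=13
halt.
Total executed instructions: 54.

54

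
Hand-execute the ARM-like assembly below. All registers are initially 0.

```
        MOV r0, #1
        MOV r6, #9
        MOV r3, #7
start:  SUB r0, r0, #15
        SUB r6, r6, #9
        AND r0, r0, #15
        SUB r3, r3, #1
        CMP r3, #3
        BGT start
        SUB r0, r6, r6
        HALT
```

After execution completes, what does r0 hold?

after MOV r0, #1: r0=1
after MOV r6, #9: r6=9
after MOV r3, #7: r3=7
after SUB r0, r0, #15: r0=1-15=-14
after SUB r6, r6, #9: r6=9-9=0
after AND r0, r0, #15: r0=(-14)&15=2
after SUB r3, r3, #1: r3=7-1=6
CMP r3, #3  (cmp 6,3)
BGT start: taken
after SUB r0, r0, #15: r0=2-15=-13
after SUB r6, r6, #9: r6=0-9=-9
after AND r0, r0, #15: r0=(-13)&15=3
after SUB r3, r3, #1: r3=6-1=5
CMP r3, #3  (cmp 5,3)
BGT start: taken
after SUB r0, r0, #15: r0=3-15=-12
after SUB r6, r6, #9: r6=(-9)-9=-18
after AND r0, r0, #15: r0=(-12)&15=4
after SUB r3, r3, #1: r3=5-1=4
CMP r3, #3  (cmp 4,3)
BGT start: taken
after SUB r0, r0, #15: r0=4-15=-11
after SUB r6, r6, #9: r6=(-18)-9=-27
after AND r0, r0, #15: r0=(-11)&15=5
after SUB r3, r3, #1: r3=4-1=3
CMP r3, #3  (cmp 3,3)
BGT start: not taken
after SUB r0, r6, r6: r0=(-27)-(-27)=0
halt.

0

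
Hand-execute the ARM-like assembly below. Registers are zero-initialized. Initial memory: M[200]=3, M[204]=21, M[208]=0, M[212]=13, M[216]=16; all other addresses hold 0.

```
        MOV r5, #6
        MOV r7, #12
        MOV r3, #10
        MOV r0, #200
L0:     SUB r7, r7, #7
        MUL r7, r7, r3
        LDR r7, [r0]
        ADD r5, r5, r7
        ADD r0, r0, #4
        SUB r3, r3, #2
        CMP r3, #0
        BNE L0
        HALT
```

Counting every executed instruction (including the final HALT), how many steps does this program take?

45

r5=6
r7=12
r3=10
r0=200
r7=12-7=5
r7=5*10=50
r7=M[200]=3
r5=6+3=9
r0=200+4=204
r3=10-2=8
CMP r3, #0  (cmp 8,0)
BNE L0: taken
r7=3-7=-4
r7=(-4)*8=-32
r7=M[204]=21
r5=9+21=30
r0=204+4=208
r3=8-2=6
CMP r3, #0  (cmp 6,0)
BNE L0: taken
r7=21-7=14
r7=14*6=84
r7=M[208]=0
r5=30+0=30
r0=208+4=212
r3=6-2=4
CMP r3, #0  (cmp 4,0)
BNE L0: taken
r7=0-7=-7
r7=(-7)*4=-28
r7=M[212]=13
r5=30+13=43
r0=212+4=216
r3=4-2=2
CMP r3, #0  (cmp 2,0)
BNE L0: taken
r7=13-7=6
r7=6*2=12
r7=M[216]=16
r5=43+16=59
r0=216+4=220
r3=2-2=0
CMP r3, #0  (cmp 0,0)
BNE L0: not taken
halt.
Total executed instructions: 45.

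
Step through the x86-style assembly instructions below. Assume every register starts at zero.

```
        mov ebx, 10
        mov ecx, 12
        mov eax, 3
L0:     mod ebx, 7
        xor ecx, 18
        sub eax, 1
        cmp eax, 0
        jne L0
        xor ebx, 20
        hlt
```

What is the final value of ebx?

after mov ebx, 10: ebx=10
after mov ecx, 12: ecx=12
after mov eax, 3: eax=3
after mod ebx, 7: ebx=10%7=3
after xor ecx, 18: ecx=12^18=30
after sub eax, 1: eax=3-1=2
cmp eax, 0  (cmp 2,0)
jne L0: taken
after mod ebx, 7: ebx=3%7=3
after xor ecx, 18: ecx=30^18=12
after sub eax, 1: eax=2-1=1
cmp eax, 0  (cmp 1,0)
jne L0: taken
after mod ebx, 7: ebx=3%7=3
after xor ecx, 18: ecx=12^18=30
after sub eax, 1: eax=1-1=0
cmp eax, 0  (cmp 0,0)
jne L0: not taken
after xor ebx, 20: ebx=3^20=23
halt.

23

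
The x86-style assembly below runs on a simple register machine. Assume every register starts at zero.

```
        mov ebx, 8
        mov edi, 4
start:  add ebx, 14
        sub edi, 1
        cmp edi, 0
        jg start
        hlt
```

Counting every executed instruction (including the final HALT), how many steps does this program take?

19

mov ebx, 8 → ebx=8
mov edi, 4 → edi=4
add ebx, 14 → ebx=8+14=22
sub edi, 1 → edi=4-1=3
cmp edi, 0  (cmp 3,0)
jg start: taken
add ebx, 14 → ebx=22+14=36
sub edi, 1 → edi=3-1=2
cmp edi, 0  (cmp 2,0)
jg start: taken
add ebx, 14 → ebx=36+14=50
sub edi, 1 → edi=2-1=1
cmp edi, 0  (cmp 1,0)
jg start: taken
add ebx, 14 → ebx=50+14=64
sub edi, 1 → edi=1-1=0
cmp edi, 0  (cmp 0,0)
jg start: not taken
halt.
Total executed instructions: 19.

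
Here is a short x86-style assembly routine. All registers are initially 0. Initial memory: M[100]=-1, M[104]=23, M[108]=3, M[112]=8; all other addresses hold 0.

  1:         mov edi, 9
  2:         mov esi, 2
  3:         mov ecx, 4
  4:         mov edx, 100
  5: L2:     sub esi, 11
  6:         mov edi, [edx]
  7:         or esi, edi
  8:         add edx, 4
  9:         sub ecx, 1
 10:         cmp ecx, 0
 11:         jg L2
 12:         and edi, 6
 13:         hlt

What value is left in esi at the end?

-20

after mov edi, 9: edi=9
after mov esi, 2: esi=2
after mov ecx, 4: ecx=4
after mov edx, 100: edx=100
after sub esi, 11: esi=2-11=-9
after mov edi, [edx]: edi=M[100]=-1
after or esi, edi: esi=(-9)|(-1)=-1
after add edx, 4: edx=100+4=104
after sub ecx, 1: ecx=4-1=3
cmp ecx, 0  (cmp 3,0)
jg L2: taken
after sub esi, 11: esi=(-1)-11=-12
after mov edi, [edx]: edi=M[104]=23
after or esi, edi: esi=(-12)|23=-9
after add edx, 4: edx=104+4=108
after sub ecx, 1: ecx=3-1=2
cmp ecx, 0  (cmp 2,0)
jg L2: taken
after sub esi, 11: esi=(-9)-11=-20
after mov edi, [edx]: edi=M[108]=3
after or esi, edi: esi=(-20)|3=-17
after add edx, 4: edx=108+4=112
after sub ecx, 1: ecx=2-1=1
cmp ecx, 0  (cmp 1,0)
jg L2: taken
after sub esi, 11: esi=(-17)-11=-28
after mov edi, [edx]: edi=M[112]=8
after or esi, edi: esi=(-28)|8=-20
after add edx, 4: edx=112+4=116
after sub ecx, 1: ecx=1-1=0
cmp ecx, 0  (cmp 0,0)
jg L2: not taken
after and edi, 6: edi=8&6=0
halt.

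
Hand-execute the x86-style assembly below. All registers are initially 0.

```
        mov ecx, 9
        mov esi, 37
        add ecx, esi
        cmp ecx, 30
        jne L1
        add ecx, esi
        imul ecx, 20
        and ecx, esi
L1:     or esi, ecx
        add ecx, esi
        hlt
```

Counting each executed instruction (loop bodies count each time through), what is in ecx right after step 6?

46

ecx=9
esi=37
ecx=9+37=46
cmp ecx, 30  (cmp 46,30)
jne L1: taken
esi=37|46=47
After step 6: ecx = 46.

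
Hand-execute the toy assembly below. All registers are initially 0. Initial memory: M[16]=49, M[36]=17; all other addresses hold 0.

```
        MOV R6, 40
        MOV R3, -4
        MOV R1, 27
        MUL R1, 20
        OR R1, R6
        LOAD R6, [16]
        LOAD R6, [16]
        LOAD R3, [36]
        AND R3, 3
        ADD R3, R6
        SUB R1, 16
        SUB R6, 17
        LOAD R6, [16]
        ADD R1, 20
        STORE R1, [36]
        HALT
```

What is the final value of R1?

576

after MOV R6, 40: R6=40
after MOV R3, -4: R3=-4
after MOV R1, 27: R1=27
after MUL R1, 20: R1=27*20=540
after OR R1, R6: R1=540|40=572
after LOAD R6, [16]: R6=M[16]=49
after LOAD R6, [16]: R6=M[16]=49
after LOAD R3, [36]: R3=M[36]=17
after AND R3, 3: R3=17&3=1
after ADD R3, R6: R3=1+49=50
after SUB R1, 16: R1=572-16=556
after SUB R6, 17: R6=49-17=32
after LOAD R6, [16]: R6=M[16]=49
after ADD R1, 20: R1=556+20=576
STORE R1, [36] → M[36]=576
halt.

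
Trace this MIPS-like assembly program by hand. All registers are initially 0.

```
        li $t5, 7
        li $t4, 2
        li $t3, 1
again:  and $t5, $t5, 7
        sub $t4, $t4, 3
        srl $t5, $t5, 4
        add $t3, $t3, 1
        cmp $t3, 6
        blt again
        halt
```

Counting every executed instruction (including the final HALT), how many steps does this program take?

34

li $t5, 7 → $t5=7
li $t4, 2 → $t4=2
li $t3, 1 → $t3=1
and $t5, $t5, 7 → $t5=7&7=7
sub $t4, $t4, 3 → $t4=2-3=-1
srl $t5, $t5, 4 → $t5=7>>4=0
add $t3, $t3, 1 → $t3=1+1=2
cmp $t3, 6  (cmp 2,6)
blt again: taken
and $t5, $t5, 7 → $t5=0&7=0
sub $t4, $t4, 3 → $t4=(-1)-3=-4
srl $t5, $t5, 4 → $t5=0>>4=0
add $t3, $t3, 1 → $t3=2+1=3
cmp $t3, 6  (cmp 3,6)
blt again: taken
and $t5, $t5, 7 → $t5=0&7=0
sub $t4, $t4, 3 → $t4=(-4)-3=-7
srl $t5, $t5, 4 → $t5=0>>4=0
add $t3, $t3, 1 → $t3=3+1=4
cmp $t3, 6  (cmp 4,6)
blt again: taken
and $t5, $t5, 7 → $t5=0&7=0
sub $t4, $t4, 3 → $t4=(-7)-3=-10
srl $t5, $t5, 4 → $t5=0>>4=0
add $t3, $t3, 1 → $t3=4+1=5
cmp $t3, 6  (cmp 5,6)
blt again: taken
and $t5, $t5, 7 → $t5=0&7=0
sub $t4, $t4, 3 → $t4=(-10)-3=-13
srl $t5, $t5, 4 → $t5=0>>4=0
add $t3, $t3, 1 → $t3=5+1=6
cmp $t3, 6  (cmp 6,6)
blt again: not taken
halt.
Total executed instructions: 34.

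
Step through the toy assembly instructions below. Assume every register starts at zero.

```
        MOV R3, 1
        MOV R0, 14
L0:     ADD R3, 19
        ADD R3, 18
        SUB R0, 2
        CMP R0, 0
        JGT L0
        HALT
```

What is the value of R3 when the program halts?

R3=1
R0=14
R3=1+19=20
R3=20+18=38
R0=14-2=12
CMP R0, 0  (cmp 12,0)
JGT L0: taken
R3=38+19=57
R3=57+18=75
R0=12-2=10
CMP R0, 0  (cmp 10,0)
JGT L0: taken
R3=75+19=94
R3=94+18=112
R0=10-2=8
CMP R0, 0  (cmp 8,0)
JGT L0: taken
R3=112+19=131
R3=131+18=149
R0=8-2=6
CMP R0, 0  (cmp 6,0)
JGT L0: taken
R3=149+19=168
R3=168+18=186
R0=6-2=4
CMP R0, 0  (cmp 4,0)
JGT L0: taken
R3=186+19=205
R3=205+18=223
R0=4-2=2
CMP R0, 0  (cmp 2,0)
JGT L0: taken
R3=223+19=242
R3=242+18=260
R0=2-2=0
CMP R0, 0  (cmp 0,0)
JGT L0: not taken
halt.

260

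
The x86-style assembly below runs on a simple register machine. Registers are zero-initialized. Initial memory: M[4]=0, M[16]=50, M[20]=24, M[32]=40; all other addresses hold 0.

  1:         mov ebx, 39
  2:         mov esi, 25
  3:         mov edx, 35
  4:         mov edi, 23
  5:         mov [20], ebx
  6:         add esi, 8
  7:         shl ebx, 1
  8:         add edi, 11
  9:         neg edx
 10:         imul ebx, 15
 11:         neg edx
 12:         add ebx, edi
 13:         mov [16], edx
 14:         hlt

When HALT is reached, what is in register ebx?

1204

after mov ebx, 39: ebx=39
after mov esi, 25: esi=25
after mov edx, 35: edx=35
after mov edi, 23: edi=23
mov [20], ebx → M[20]=39
after add esi, 8: esi=25+8=33
after shl ebx, 1: ebx=39<<1=78
after add edi, 11: edi=23+11=34
after neg edx: edx=-(35)=-35
after imul ebx, 15: ebx=78*15=1170
after neg edx: edx=-(-35)=35
after add ebx, edi: ebx=1170+34=1204
mov [16], edx → M[16]=35
halt.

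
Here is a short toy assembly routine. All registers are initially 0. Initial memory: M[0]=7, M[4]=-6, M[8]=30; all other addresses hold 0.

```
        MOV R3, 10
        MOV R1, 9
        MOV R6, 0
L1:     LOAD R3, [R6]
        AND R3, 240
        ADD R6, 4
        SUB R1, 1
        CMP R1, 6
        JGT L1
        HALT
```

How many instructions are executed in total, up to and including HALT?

22

R3=10
R1=9
R6=0
R3=M[0]=7
R3=7&240=0
R6=0+4=4
R1=9-1=8
CMP R1, 6  (cmp 8,6)
JGT L1: taken
R3=M[4]=-6
R3=(-6)&240=240
R6=4+4=8
R1=8-1=7
CMP R1, 6  (cmp 7,6)
JGT L1: taken
R3=M[8]=30
R3=30&240=16
R6=8+4=12
R1=7-1=6
CMP R1, 6  (cmp 6,6)
JGT L1: not taken
halt.
Total executed instructions: 22.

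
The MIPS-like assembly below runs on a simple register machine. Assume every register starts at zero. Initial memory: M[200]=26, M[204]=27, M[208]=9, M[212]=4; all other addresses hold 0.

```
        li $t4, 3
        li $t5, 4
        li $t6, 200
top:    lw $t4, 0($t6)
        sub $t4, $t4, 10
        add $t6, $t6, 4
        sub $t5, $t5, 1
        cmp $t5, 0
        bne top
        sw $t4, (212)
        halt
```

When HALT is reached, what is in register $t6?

216

after li $t4, 3: $t4=3
after li $t5, 4: $t5=4
after li $t6, 200: $t6=200
after lw $t4, 0($t6): $t4=M[200]=26
after sub $t4, $t4, 10: $t4=26-10=16
after add $t6, $t6, 4: $t6=200+4=204
after sub $t5, $t5, 1: $t5=4-1=3
cmp $t5, 0  (cmp 3,0)
bne top: taken
after lw $t4, 0($t6): $t4=M[204]=27
after sub $t4, $t4, 10: $t4=27-10=17
after add $t6, $t6, 4: $t6=204+4=208
after sub $t5, $t5, 1: $t5=3-1=2
cmp $t5, 0  (cmp 2,0)
bne top: taken
after lw $t4, 0($t6): $t4=M[208]=9
after sub $t4, $t4, 10: $t4=9-10=-1
after add $t6, $t6, 4: $t6=208+4=212
after sub $t5, $t5, 1: $t5=2-1=1
cmp $t5, 0  (cmp 1,0)
bne top: taken
after lw $t4, 0($t6): $t4=M[212]=4
after sub $t4, $t4, 10: $t4=4-10=-6
after add $t6, $t6, 4: $t6=212+4=216
after sub $t5, $t5, 1: $t5=1-1=0
cmp $t5, 0  (cmp 0,0)
bne top: not taken
sw $t4, (212) → M[212]=-6
halt.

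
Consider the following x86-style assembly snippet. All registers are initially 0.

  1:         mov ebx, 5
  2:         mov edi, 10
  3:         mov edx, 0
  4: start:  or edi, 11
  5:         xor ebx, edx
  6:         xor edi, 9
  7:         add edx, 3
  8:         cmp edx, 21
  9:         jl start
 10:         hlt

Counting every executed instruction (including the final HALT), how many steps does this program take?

mov ebx, 5 → ebx=5
mov edi, 10 → edi=10
mov edx, 0 → edx=0
or edi, 11 → edi=10|11=11
xor ebx, edx → ebx=5^0=5
xor edi, 9 → edi=11^9=2
add edx, 3 → edx=0+3=3
cmp edx, 21  (cmp 3,21)
jl start: taken
or edi, 11 → edi=2|11=11
xor ebx, edx → ebx=5^3=6
xor edi, 9 → edi=11^9=2
add edx, 3 → edx=3+3=6
cmp edx, 21  (cmp 6,21)
jl start: taken
or edi, 11 → edi=2|11=11
xor ebx, edx → ebx=6^6=0
xor edi, 9 → edi=11^9=2
add edx, 3 → edx=6+3=9
cmp edx, 21  (cmp 9,21)
jl start: taken
or edi, 11 → edi=2|11=11
xor ebx, edx → ebx=0^9=9
xor edi, 9 → edi=11^9=2
add edx, 3 → edx=9+3=12
cmp edx, 21  (cmp 12,21)
jl start: taken
or edi, 11 → edi=2|11=11
xor ebx, edx → ebx=9^12=5
xor edi, 9 → edi=11^9=2
add edx, 3 → edx=12+3=15
cmp edx, 21  (cmp 15,21)
jl start: taken
or edi, 11 → edi=2|11=11
xor ebx, edx → ebx=5^15=10
xor edi, 9 → edi=11^9=2
add edx, 3 → edx=15+3=18
cmp edx, 21  (cmp 18,21)
jl start: taken
or edi, 11 → edi=2|11=11
xor ebx, edx → ebx=10^18=24
xor edi, 9 → edi=11^9=2
add edx, 3 → edx=18+3=21
cmp edx, 21  (cmp 21,21)
jl start: not taken
halt.
Total executed instructions: 46.

46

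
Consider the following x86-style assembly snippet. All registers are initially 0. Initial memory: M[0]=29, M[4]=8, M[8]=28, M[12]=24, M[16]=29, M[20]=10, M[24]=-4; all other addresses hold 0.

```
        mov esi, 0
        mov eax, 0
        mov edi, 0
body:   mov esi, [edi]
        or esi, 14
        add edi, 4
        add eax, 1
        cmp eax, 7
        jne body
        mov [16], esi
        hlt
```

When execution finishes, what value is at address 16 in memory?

-2

after mov esi, 0: esi=0
after mov eax, 0: eax=0
after mov edi, 0: edi=0
after mov esi, [edi]: esi=M[0]=29
after or esi, 14: esi=29|14=31
after add edi, 4: edi=0+4=4
after add eax, 1: eax=0+1=1
cmp eax, 7  (cmp 1,7)
jne body: taken
after mov esi, [edi]: esi=M[4]=8
after or esi, 14: esi=8|14=14
after add edi, 4: edi=4+4=8
after add eax, 1: eax=1+1=2
cmp eax, 7  (cmp 2,7)
jne body: taken
after mov esi, [edi]: esi=M[8]=28
after or esi, 14: esi=28|14=30
after add edi, 4: edi=8+4=12
after add eax, 1: eax=2+1=3
cmp eax, 7  (cmp 3,7)
jne body: taken
after mov esi, [edi]: esi=M[12]=24
after or esi, 14: esi=24|14=30
after add edi, 4: edi=12+4=16
after add eax, 1: eax=3+1=4
cmp eax, 7  (cmp 4,7)
jne body: taken
after mov esi, [edi]: esi=M[16]=29
after or esi, 14: esi=29|14=31
after add edi, 4: edi=16+4=20
after add eax, 1: eax=4+1=5
cmp eax, 7  (cmp 5,7)
jne body: taken
after mov esi, [edi]: esi=M[20]=10
after or esi, 14: esi=10|14=14
after add edi, 4: edi=20+4=24
after add eax, 1: eax=5+1=6
cmp eax, 7  (cmp 6,7)
jne body: taken
after mov esi, [edi]: esi=M[24]=-4
after or esi, 14: esi=(-4)|14=-2
after add edi, 4: edi=24+4=28
after add eax, 1: eax=6+1=7
cmp eax, 7  (cmp 7,7)
jne body: not taken
mov [16], esi → M[16]=-2
halt.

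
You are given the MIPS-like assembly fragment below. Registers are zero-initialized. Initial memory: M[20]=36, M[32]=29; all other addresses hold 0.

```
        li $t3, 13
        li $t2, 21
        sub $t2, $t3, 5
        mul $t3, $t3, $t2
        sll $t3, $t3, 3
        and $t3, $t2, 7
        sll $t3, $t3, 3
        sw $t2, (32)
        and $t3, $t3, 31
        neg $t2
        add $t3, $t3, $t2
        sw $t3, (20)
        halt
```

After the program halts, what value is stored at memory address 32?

8

li $t3, 13 → $t3=13
li $t2, 21 → $t2=21
sub $t2, $t3, 5 → $t2=13-5=8
mul $t3, $t3, $t2 → $t3=13*8=104
sll $t3, $t3, 3 → $t3=104<<3=832
and $t3, $t2, 7 → $t3=8&7=0
sll $t3, $t3, 3 → $t3=0<<3=0
sw $t2, (32) → M[32]=8
and $t3, $t3, 31 → $t3=0&31=0
neg $t2 → $t2=-(8)=-8
add $t3, $t3, $t2 → $t3=0+(-8)=-8
sw $t3, (20) → M[20]=-8
halt.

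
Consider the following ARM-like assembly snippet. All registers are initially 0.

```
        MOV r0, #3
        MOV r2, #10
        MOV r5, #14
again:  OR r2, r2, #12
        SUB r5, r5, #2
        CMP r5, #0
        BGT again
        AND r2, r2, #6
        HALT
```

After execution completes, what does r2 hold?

6

r0=3
r2=10
r5=14
r2=10|12=14
r5=14-2=12
CMP r5, #0  (cmp 12,0)
BGT again: taken
r2=14|12=14
r5=12-2=10
CMP r5, #0  (cmp 10,0)
BGT again: taken
r2=14|12=14
r5=10-2=8
CMP r5, #0  (cmp 8,0)
BGT again: taken
r2=14|12=14
r5=8-2=6
CMP r5, #0  (cmp 6,0)
BGT again: taken
r2=14|12=14
r5=6-2=4
CMP r5, #0  (cmp 4,0)
BGT again: taken
r2=14|12=14
r5=4-2=2
CMP r5, #0  (cmp 2,0)
BGT again: taken
r2=14|12=14
r5=2-2=0
CMP r5, #0  (cmp 0,0)
BGT again: not taken
r2=14&6=6
halt.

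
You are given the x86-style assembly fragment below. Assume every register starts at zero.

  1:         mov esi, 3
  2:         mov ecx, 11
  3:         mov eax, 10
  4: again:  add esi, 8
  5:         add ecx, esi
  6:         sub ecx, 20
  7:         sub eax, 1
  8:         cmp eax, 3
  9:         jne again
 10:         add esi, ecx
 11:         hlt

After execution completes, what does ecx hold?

116

mov esi, 3 → esi=3
mov ecx, 11 → ecx=11
mov eax, 10 → eax=10
add esi, 8 → esi=3+8=11
add ecx, esi → ecx=11+11=22
sub ecx, 20 → ecx=22-20=2
sub eax, 1 → eax=10-1=9
cmp eax, 3  (cmp 9,3)
jne again: taken
add esi, 8 → esi=11+8=19
add ecx, esi → ecx=2+19=21
sub ecx, 20 → ecx=21-20=1
sub eax, 1 → eax=9-1=8
cmp eax, 3  (cmp 8,3)
jne again: taken
add esi, 8 → esi=19+8=27
add ecx, esi → ecx=1+27=28
sub ecx, 20 → ecx=28-20=8
sub eax, 1 → eax=8-1=7
cmp eax, 3  (cmp 7,3)
jne again: taken
add esi, 8 → esi=27+8=35
add ecx, esi → ecx=8+35=43
sub ecx, 20 → ecx=43-20=23
sub eax, 1 → eax=7-1=6
cmp eax, 3  (cmp 6,3)
jne again: taken
add esi, 8 → esi=35+8=43
add ecx, esi → ecx=23+43=66
sub ecx, 20 → ecx=66-20=46
sub eax, 1 → eax=6-1=5
cmp eax, 3  (cmp 5,3)
jne again: taken
add esi, 8 → esi=43+8=51
add ecx, esi → ecx=46+51=97
sub ecx, 20 → ecx=97-20=77
sub eax, 1 → eax=5-1=4
cmp eax, 3  (cmp 4,3)
jne again: taken
add esi, 8 → esi=51+8=59
add ecx, esi → ecx=77+59=136
sub ecx, 20 → ecx=136-20=116
sub eax, 1 → eax=4-1=3
cmp eax, 3  (cmp 3,3)
jne again: not taken
add esi, ecx → esi=59+116=175
halt.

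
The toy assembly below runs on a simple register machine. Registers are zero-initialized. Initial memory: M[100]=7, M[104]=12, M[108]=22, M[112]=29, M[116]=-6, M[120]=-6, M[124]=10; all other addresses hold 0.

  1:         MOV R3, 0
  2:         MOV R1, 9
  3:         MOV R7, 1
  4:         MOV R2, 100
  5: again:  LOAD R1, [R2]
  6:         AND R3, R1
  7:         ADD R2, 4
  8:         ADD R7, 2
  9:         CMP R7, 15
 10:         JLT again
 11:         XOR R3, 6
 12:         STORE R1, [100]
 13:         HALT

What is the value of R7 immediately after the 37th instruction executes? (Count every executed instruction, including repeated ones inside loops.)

after MOV R3, 0: R3=0
after MOV R1, 9: R1=9
after MOV R7, 1: R7=1
after MOV R2, 100: R2=100
after LOAD R1, [R2]: R1=M[100]=7
after AND R3, R1: R3=0&7=0
after ADD R2, 4: R2=100+4=104
after ADD R7, 2: R7=1+2=3
CMP R7, 15  (cmp 3,15)
JLT again: taken
after LOAD R1, [R2]: R1=M[104]=12
after AND R3, R1: R3=0&12=0
after ADD R2, 4: R2=104+4=108
after ADD R7, 2: R7=3+2=5
CMP R7, 15  (cmp 5,15)
JLT again: taken
after LOAD R1, [R2]: R1=M[108]=22
after AND R3, R1: R3=0&22=0
after ADD R2, 4: R2=108+4=112
after ADD R7, 2: R7=5+2=7
CMP R7, 15  (cmp 7,15)
JLT again: taken
after LOAD R1, [R2]: R1=M[112]=29
after AND R3, R1: R3=0&29=0
after ADD R2, 4: R2=112+4=116
after ADD R7, 2: R7=7+2=9
CMP R7, 15  (cmp 9,15)
JLT again: taken
after LOAD R1, [R2]: R1=M[116]=-6
after AND R3, R1: R3=0&(-6)=0
after ADD R2, 4: R2=116+4=120
after ADD R7, 2: R7=9+2=11
CMP R7, 15  (cmp 11,15)
JLT again: taken
after LOAD R1, [R2]: R1=M[120]=-6
after AND R3, R1: R3=0&(-6)=0
after ADD R2, 4: R2=120+4=124
After step 37: R7 = 11.

11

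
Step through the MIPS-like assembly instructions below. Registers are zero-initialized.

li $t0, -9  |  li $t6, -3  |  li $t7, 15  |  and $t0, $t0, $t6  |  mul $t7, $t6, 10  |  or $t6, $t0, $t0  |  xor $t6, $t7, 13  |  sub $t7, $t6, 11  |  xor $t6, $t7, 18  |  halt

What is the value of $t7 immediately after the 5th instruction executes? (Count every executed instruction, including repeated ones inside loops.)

-30

$t0=-9
$t6=-3
$t7=15
$t0=(-9)&(-3)=-11
$t7=(-3)*10=-30
After step 5: $t7 = -30.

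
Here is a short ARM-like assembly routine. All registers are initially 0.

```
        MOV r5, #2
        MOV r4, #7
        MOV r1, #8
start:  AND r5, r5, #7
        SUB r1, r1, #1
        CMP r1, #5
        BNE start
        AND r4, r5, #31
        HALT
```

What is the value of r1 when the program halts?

MOV r5, #2 → r5=2
MOV r4, #7 → r4=7
MOV r1, #8 → r1=8
AND r5, r5, #7 → r5=2&7=2
SUB r1, r1, #1 → r1=8-1=7
CMP r1, #5  (cmp 7,5)
BNE start: taken
AND r5, r5, #7 → r5=2&7=2
SUB r1, r1, #1 → r1=7-1=6
CMP r1, #5  (cmp 6,5)
BNE start: taken
AND r5, r5, #7 → r5=2&7=2
SUB r1, r1, #1 → r1=6-1=5
CMP r1, #5  (cmp 5,5)
BNE start: not taken
AND r4, r5, #31 → r4=2&31=2
halt.

5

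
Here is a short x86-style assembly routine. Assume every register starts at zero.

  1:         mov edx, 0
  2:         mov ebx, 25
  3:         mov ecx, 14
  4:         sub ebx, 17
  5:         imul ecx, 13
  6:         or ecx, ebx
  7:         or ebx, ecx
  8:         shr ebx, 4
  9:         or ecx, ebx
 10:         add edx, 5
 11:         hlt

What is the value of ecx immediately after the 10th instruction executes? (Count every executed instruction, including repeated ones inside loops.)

mov edx, 0 → edx=0
mov ebx, 25 → ebx=25
mov ecx, 14 → ecx=14
sub ebx, 17 → ebx=25-17=8
imul ecx, 13 → ecx=14*13=182
or ecx, ebx → ecx=182|8=190
or ebx, ecx → ebx=8|190=190
shr ebx, 4 → ebx=190>>4=11
or ecx, ebx → ecx=190|11=191
add edx, 5 → edx=0+5=5
After step 10: ecx = 191.

191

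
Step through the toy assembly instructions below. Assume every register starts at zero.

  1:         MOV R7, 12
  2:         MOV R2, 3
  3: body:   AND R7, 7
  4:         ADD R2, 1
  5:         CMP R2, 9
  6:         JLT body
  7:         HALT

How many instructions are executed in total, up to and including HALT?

27

MOV R7, 12 → R7=12
MOV R2, 3 → R2=3
AND R7, 7 → R7=12&7=4
ADD R2, 1 → R2=3+1=4
CMP R2, 9  (cmp 4,9)
JLT body: taken
AND R7, 7 → R7=4&7=4
ADD R2, 1 → R2=4+1=5
CMP R2, 9  (cmp 5,9)
JLT body: taken
AND R7, 7 → R7=4&7=4
ADD R2, 1 → R2=5+1=6
CMP R2, 9  (cmp 6,9)
JLT body: taken
AND R7, 7 → R7=4&7=4
ADD R2, 1 → R2=6+1=7
CMP R2, 9  (cmp 7,9)
JLT body: taken
AND R7, 7 → R7=4&7=4
ADD R2, 1 → R2=7+1=8
CMP R2, 9  (cmp 8,9)
JLT body: taken
AND R7, 7 → R7=4&7=4
ADD R2, 1 → R2=8+1=9
CMP R2, 9  (cmp 9,9)
JLT body: not taken
halt.
Total executed instructions: 27.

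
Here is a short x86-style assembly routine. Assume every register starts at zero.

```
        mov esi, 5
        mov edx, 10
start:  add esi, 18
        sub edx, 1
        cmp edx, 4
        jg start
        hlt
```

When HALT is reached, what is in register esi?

after mov esi, 5: esi=5
after mov edx, 10: edx=10
after add esi, 18: esi=5+18=23
after sub edx, 1: edx=10-1=9
cmp edx, 4  (cmp 9,4)
jg start: taken
after add esi, 18: esi=23+18=41
after sub edx, 1: edx=9-1=8
cmp edx, 4  (cmp 8,4)
jg start: taken
after add esi, 18: esi=41+18=59
after sub edx, 1: edx=8-1=7
cmp edx, 4  (cmp 7,4)
jg start: taken
after add esi, 18: esi=59+18=77
after sub edx, 1: edx=7-1=6
cmp edx, 4  (cmp 6,4)
jg start: taken
after add esi, 18: esi=77+18=95
after sub edx, 1: edx=6-1=5
cmp edx, 4  (cmp 5,4)
jg start: taken
after add esi, 18: esi=95+18=113
after sub edx, 1: edx=5-1=4
cmp edx, 4  (cmp 4,4)
jg start: not taken
halt.

113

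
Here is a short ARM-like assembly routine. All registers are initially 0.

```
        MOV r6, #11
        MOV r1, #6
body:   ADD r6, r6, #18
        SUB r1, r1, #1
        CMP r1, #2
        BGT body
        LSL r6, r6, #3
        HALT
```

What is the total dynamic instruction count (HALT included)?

MOV r6, #11 → r6=11
MOV r1, #6 → r1=6
ADD r6, r6, #18 → r6=11+18=29
SUB r1, r1, #1 → r1=6-1=5
CMP r1, #2  (cmp 5,2)
BGT body: taken
ADD r6, r6, #18 → r6=29+18=47
SUB r1, r1, #1 → r1=5-1=4
CMP r1, #2  (cmp 4,2)
BGT body: taken
ADD r6, r6, #18 → r6=47+18=65
SUB r1, r1, #1 → r1=4-1=3
CMP r1, #2  (cmp 3,2)
BGT body: taken
ADD r6, r6, #18 → r6=65+18=83
SUB r1, r1, #1 → r1=3-1=2
CMP r1, #2  (cmp 2,2)
BGT body: not taken
LSL r6, r6, #3 → r6=83<<3=664
halt.
Total executed instructions: 20.

20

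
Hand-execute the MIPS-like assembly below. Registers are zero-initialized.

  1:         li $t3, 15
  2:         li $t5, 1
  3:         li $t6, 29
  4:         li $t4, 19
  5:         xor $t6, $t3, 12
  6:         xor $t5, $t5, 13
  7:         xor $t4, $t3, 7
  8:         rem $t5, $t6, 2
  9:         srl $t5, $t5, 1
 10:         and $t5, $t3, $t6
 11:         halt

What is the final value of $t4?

after li $t3, 15: $t3=15
after li $t5, 1: $t5=1
after li $t6, 29: $t6=29
after li $t4, 19: $t4=19
after xor $t6, $t3, 12: $t6=15^12=3
after xor $t5, $t5, 13: $t5=1^13=12
after xor $t4, $t3, 7: $t4=15^7=8
after rem $t5, $t6, 2: $t5=3%2=1
after srl $t5, $t5, 1: $t5=1>>1=0
after and $t5, $t3, $t6: $t5=15&3=3
halt.

8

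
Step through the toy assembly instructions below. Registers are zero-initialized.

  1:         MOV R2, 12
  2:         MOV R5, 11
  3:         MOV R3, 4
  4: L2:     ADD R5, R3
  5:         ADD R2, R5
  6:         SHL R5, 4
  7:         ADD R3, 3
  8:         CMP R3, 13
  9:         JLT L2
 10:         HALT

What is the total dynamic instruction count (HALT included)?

R2=12
R5=11
R3=4
R5=11+4=15
R2=12+15=27
R5=15<<4=240
R3=4+3=7
CMP R3, 13  (cmp 7,13)
JLT L2: taken
R5=240+7=247
R2=27+247=274
R5=247<<4=3952
R3=7+3=10
CMP R3, 13  (cmp 10,13)
JLT L2: taken
R5=3952+10=3962
R2=274+3962=4236
R5=3962<<4=63392
R3=10+3=13
CMP R3, 13  (cmp 13,13)
JLT L2: not taken
halt.
Total executed instructions: 22.

22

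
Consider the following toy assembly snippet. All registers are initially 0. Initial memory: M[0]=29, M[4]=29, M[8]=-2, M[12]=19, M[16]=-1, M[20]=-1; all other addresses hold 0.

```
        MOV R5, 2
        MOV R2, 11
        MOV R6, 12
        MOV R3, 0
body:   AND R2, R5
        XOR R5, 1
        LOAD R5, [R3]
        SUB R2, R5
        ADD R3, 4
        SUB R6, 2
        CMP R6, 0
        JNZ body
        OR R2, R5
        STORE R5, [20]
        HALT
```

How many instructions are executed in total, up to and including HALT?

55

after MOV R5, 2: R5=2
after MOV R2, 11: R2=11
after MOV R6, 12: R6=12
after MOV R3, 0: R3=0
after AND R2, R5: R2=11&2=2
after XOR R5, 1: R5=2^1=3
after LOAD R5, [R3]: R5=M[0]=29
after SUB R2, R5: R2=2-29=-27
after ADD R3, 4: R3=0+4=4
after SUB R6, 2: R6=12-2=10
CMP R6, 0  (cmp 10,0)
JNZ body: taken
after AND R2, R5: R2=(-27)&29=5
after XOR R5, 1: R5=29^1=28
after LOAD R5, [R3]: R5=M[4]=29
after SUB R2, R5: R2=5-29=-24
after ADD R3, 4: R3=4+4=8
after SUB R6, 2: R6=10-2=8
CMP R6, 0  (cmp 8,0)
JNZ body: taken
after AND R2, R5: R2=(-24)&29=8
after XOR R5, 1: R5=29^1=28
after LOAD R5, [R3]: R5=M[8]=-2
after SUB R2, R5: R2=8-(-2)=10
after ADD R3, 4: R3=8+4=12
after SUB R6, 2: R6=8-2=6
CMP R6, 0  (cmp 6,0)
JNZ body: taken
after AND R2, R5: R2=10&(-2)=10
after XOR R5, 1: R5=(-2)^1=-1
after LOAD R5, [R3]: R5=M[12]=19
after SUB R2, R5: R2=10-19=-9
after ADD R3, 4: R3=12+4=16
after SUB R6, 2: R6=6-2=4
CMP R6, 0  (cmp 4,0)
JNZ body: taken
after AND R2, R5: R2=(-9)&19=19
after XOR R5, 1: R5=19^1=18
after LOAD R5, [R3]: R5=M[16]=-1
after SUB R2, R5: R2=19-(-1)=20
after ADD R3, 4: R3=16+4=20
after SUB R6, 2: R6=4-2=2
CMP R6, 0  (cmp 2,0)
JNZ body: taken
after AND R2, R5: R2=20&(-1)=20
after XOR R5, 1: R5=(-1)^1=-2
after LOAD R5, [R3]: R5=M[20]=-1
after SUB R2, R5: R2=20-(-1)=21
after ADD R3, 4: R3=20+4=24
after SUB R6, 2: R6=2-2=0
CMP R6, 0  (cmp 0,0)
JNZ body: not taken
after OR R2, R5: R2=21|(-1)=-1
STORE R5, [20] → M[20]=-1
halt.
Total executed instructions: 55.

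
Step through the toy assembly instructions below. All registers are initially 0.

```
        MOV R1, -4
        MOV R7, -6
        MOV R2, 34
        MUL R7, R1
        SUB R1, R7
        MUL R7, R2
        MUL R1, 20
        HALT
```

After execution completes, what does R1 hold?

after MOV R1, -4: R1=-4
after MOV R7, -6: R7=-6
after MOV R2, 34: R2=34
after MUL R7, R1: R7=(-6)*(-4)=24
after SUB R1, R7: R1=(-4)-24=-28
after MUL R7, R2: R7=24*34=816
after MUL R1, 20: R1=(-28)*20=-560
halt.

-560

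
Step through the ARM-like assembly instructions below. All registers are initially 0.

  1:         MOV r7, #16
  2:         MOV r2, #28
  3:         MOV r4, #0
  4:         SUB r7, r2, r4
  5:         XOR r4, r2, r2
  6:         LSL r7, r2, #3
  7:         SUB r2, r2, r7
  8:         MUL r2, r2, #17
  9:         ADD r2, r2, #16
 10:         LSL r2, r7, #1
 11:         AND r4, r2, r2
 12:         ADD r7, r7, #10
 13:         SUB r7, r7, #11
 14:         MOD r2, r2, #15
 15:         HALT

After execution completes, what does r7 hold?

r7=16
r2=28
r4=0
r7=28-0=28
r4=28^28=0
r7=28<<3=224
r2=28-224=-196
r2=(-196)*17=-3332
r2=(-3332)+16=-3316
r2=224<<1=448
r4=448&448=448
r7=224+10=234
r7=234-11=223
r2=448%15=13
halt.

223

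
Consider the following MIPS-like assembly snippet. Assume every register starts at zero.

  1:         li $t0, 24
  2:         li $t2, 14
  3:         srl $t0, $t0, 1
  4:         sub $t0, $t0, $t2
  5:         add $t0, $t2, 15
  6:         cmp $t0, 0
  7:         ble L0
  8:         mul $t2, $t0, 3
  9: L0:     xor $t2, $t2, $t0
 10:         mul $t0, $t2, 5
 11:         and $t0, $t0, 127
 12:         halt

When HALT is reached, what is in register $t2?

74

after li $t0, 24: $t0=24
after li $t2, 14: $t2=14
after srl $t0, $t0, 1: $t0=24>>1=12
after sub $t0, $t0, $t2: $t0=12-14=-2
after add $t0, $t2, 15: $t0=14+15=29
cmp $t0, 0  (cmp 29,0)
ble L0: not taken
after mul $t2, $t0, 3: $t2=29*3=87
after xor $t2, $t2, $t0: $t2=87^29=74
after mul $t0, $t2, 5: $t0=74*5=370
after and $t0, $t0, 127: $t0=370&127=114
halt.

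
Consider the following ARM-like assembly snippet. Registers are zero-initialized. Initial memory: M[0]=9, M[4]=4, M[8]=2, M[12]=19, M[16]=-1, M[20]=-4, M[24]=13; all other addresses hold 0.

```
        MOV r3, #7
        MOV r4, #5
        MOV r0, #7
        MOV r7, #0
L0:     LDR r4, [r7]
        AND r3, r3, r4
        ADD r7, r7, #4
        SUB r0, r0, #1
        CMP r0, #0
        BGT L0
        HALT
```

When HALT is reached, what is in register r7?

28

r3=7
r4=5
r0=7
r7=0
r4=M[0]=9
r3=7&9=1
r7=0+4=4
r0=7-1=6
CMP r0, #0  (cmp 6,0)
BGT L0: taken
r4=M[4]=4
r3=1&4=0
r7=4+4=8
r0=6-1=5
CMP r0, #0  (cmp 5,0)
BGT L0: taken
r4=M[8]=2
r3=0&2=0
r7=8+4=12
r0=5-1=4
CMP r0, #0  (cmp 4,0)
BGT L0: taken
r4=M[12]=19
r3=0&19=0
r7=12+4=16
r0=4-1=3
CMP r0, #0  (cmp 3,0)
BGT L0: taken
r4=M[16]=-1
r3=0&(-1)=0
r7=16+4=20
r0=3-1=2
CMP r0, #0  (cmp 2,0)
BGT L0: taken
r4=M[20]=-4
r3=0&(-4)=0
r7=20+4=24
r0=2-1=1
CMP r0, #0  (cmp 1,0)
BGT L0: taken
r4=M[24]=13
r3=0&13=0
r7=24+4=28
r0=1-1=0
CMP r0, #0  (cmp 0,0)
BGT L0: not taken
halt.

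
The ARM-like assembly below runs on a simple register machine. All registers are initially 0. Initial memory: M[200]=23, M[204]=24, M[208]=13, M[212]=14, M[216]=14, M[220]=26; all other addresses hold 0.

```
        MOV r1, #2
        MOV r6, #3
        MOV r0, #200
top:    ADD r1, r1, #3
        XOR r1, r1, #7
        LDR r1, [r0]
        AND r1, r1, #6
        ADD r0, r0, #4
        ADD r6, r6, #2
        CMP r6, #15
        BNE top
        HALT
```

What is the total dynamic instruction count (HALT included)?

52

r1=2
r6=3
r0=200
r1=2+3=5
r1=5^7=2
r1=M[200]=23
r1=23&6=6
r0=200+4=204
r6=3+2=5
CMP r6, #15  (cmp 5,15)
BNE top: taken
r1=6+3=9
r1=9^7=14
r1=M[204]=24
r1=24&6=0
r0=204+4=208
r6=5+2=7
CMP r6, #15  (cmp 7,15)
BNE top: taken
r1=0+3=3
r1=3^7=4
r1=M[208]=13
r1=13&6=4
r0=208+4=212
r6=7+2=9
CMP r6, #15  (cmp 9,15)
BNE top: taken
r1=4+3=7
r1=7^7=0
r1=M[212]=14
r1=14&6=6
r0=212+4=216
r6=9+2=11
CMP r6, #15  (cmp 11,15)
BNE top: taken
r1=6+3=9
r1=9^7=14
r1=M[216]=14
r1=14&6=6
r0=216+4=220
r6=11+2=13
CMP r6, #15  (cmp 13,15)
BNE top: taken
r1=6+3=9
r1=9^7=14
r1=M[220]=26
r1=26&6=2
r0=220+4=224
r6=13+2=15
CMP r6, #15  (cmp 15,15)
BNE top: not taken
halt.
Total executed instructions: 52.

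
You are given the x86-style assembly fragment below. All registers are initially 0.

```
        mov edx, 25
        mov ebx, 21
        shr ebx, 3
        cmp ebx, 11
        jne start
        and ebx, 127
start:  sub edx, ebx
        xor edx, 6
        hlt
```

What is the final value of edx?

17

after mov edx, 25: edx=25
after mov ebx, 21: ebx=21
after shr ebx, 3: ebx=21>>3=2
cmp ebx, 11  (cmp 2,11)
jne start: taken
after sub edx, ebx: edx=25-2=23
after xor edx, 6: edx=23^6=17
halt.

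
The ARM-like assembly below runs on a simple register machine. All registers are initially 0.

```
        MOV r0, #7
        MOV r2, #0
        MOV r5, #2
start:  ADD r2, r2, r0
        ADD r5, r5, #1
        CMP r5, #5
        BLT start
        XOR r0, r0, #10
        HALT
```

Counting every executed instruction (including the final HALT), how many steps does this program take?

17

MOV r0, #7 → r0=7
MOV r2, #0 → r2=0
MOV r5, #2 → r5=2
ADD r2, r2, r0 → r2=0+7=7
ADD r5, r5, #1 → r5=2+1=3
CMP r5, #5  (cmp 3,5)
BLT start: taken
ADD r2, r2, r0 → r2=7+7=14
ADD r5, r5, #1 → r5=3+1=4
CMP r5, #5  (cmp 4,5)
BLT start: taken
ADD r2, r2, r0 → r2=14+7=21
ADD r5, r5, #1 → r5=4+1=5
CMP r5, #5  (cmp 5,5)
BLT start: not taken
XOR r0, r0, #10 → r0=7^10=13
halt.
Total executed instructions: 17.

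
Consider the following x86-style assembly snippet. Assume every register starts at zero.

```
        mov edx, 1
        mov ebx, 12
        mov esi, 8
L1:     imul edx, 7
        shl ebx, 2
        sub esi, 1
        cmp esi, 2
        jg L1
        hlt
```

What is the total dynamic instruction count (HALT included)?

34

edx=1
ebx=12
esi=8
edx=1*7=7
ebx=12<<2=48
esi=8-1=7
cmp esi, 2  (cmp 7,2)
jg L1: taken
edx=7*7=49
ebx=48<<2=192
esi=7-1=6
cmp esi, 2  (cmp 6,2)
jg L1: taken
edx=49*7=343
ebx=192<<2=768
esi=6-1=5
cmp esi, 2  (cmp 5,2)
jg L1: taken
edx=343*7=2401
ebx=768<<2=3072
esi=5-1=4
cmp esi, 2  (cmp 4,2)
jg L1: taken
edx=2401*7=16807
ebx=3072<<2=12288
esi=4-1=3
cmp esi, 2  (cmp 3,2)
jg L1: taken
edx=16807*7=117649
ebx=12288<<2=49152
esi=3-1=2
cmp esi, 2  (cmp 2,2)
jg L1: not taken
halt.
Total executed instructions: 34.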